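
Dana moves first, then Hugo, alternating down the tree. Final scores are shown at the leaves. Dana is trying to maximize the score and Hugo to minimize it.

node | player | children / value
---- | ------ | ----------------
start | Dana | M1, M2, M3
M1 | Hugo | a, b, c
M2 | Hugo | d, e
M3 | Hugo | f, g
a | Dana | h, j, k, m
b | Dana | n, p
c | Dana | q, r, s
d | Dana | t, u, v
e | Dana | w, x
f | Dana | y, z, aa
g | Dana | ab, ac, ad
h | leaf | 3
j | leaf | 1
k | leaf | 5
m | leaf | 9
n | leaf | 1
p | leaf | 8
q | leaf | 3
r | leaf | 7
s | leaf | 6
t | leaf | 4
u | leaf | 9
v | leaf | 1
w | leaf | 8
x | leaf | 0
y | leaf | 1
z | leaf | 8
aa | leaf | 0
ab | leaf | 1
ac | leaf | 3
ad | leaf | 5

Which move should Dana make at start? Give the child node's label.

M2

a (Dana): max(3, 1, 5, 9) = 9
b (Dana): max(1, 8) = 8
c (Dana): max(3, 7, 6) = 7
M1 (Hugo): min(9, 8, 7) = 7
d (Dana): max(4, 9, 1) = 9
e (Dana): max(8, 0) = 8
M2 (Hugo): min(9, 8) = 8
f (Dana): max(1, 8, 0) = 8
g (Dana): max(1, 3, 5) = 5
M3 (Hugo): min(8, 5) = 5
start (Dana): max(7, 8, 5) = 8
Dana at start wants the highest of {M1=7, M2=8, M3=5}, so chooses M2.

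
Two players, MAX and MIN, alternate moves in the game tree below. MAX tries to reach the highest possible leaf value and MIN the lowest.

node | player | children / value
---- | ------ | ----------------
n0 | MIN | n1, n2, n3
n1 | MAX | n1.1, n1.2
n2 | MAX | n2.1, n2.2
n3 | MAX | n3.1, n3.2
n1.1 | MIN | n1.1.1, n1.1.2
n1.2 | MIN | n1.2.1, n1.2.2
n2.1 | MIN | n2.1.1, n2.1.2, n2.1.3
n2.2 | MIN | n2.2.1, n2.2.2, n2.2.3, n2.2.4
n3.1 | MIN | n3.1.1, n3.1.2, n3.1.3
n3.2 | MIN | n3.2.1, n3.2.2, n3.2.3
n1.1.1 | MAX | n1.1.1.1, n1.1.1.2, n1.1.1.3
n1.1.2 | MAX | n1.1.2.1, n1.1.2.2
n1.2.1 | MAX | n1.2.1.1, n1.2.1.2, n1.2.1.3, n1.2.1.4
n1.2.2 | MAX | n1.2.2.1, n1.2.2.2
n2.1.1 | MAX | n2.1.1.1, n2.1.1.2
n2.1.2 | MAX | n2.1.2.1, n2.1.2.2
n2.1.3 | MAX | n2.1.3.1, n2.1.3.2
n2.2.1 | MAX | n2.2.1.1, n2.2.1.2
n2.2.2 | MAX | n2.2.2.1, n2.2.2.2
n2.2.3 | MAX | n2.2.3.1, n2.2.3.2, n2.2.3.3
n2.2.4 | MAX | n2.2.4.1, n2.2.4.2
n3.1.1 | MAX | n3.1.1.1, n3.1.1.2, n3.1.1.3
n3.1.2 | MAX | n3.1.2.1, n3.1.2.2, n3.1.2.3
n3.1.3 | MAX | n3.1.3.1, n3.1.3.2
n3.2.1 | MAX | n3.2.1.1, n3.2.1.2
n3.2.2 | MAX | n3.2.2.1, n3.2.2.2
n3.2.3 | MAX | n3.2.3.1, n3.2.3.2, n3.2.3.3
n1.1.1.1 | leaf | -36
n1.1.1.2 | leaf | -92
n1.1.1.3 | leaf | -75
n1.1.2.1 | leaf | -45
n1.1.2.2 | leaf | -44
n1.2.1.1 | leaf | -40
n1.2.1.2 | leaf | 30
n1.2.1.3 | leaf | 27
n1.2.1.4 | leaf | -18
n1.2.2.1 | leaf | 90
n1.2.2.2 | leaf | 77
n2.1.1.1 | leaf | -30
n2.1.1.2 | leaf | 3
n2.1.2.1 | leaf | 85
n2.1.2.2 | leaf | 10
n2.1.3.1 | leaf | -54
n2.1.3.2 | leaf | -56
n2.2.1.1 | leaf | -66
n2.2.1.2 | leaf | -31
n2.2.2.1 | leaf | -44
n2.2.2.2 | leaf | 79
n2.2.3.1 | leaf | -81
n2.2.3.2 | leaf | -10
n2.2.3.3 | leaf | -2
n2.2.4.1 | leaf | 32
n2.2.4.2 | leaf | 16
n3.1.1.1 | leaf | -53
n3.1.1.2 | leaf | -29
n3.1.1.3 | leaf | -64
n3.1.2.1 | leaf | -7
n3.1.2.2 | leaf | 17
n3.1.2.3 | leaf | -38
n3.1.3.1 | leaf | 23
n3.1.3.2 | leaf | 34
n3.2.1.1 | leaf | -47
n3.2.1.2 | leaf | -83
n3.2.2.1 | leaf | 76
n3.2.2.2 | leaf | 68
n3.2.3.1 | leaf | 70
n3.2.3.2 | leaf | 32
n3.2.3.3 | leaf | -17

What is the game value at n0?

n1.1.1 (MAX): max(-36, -92, -75) = -36
n1.1.2 (MAX): max(-45, -44) = -44
n1.1 (MIN): min(-36, -44) = -44
n1.2.1 (MAX): max(-40, 30, 27, -18) = 30
n1.2.2 (MAX): max(90, 77) = 90
n1.2 (MIN): min(30, 90) = 30
n1 (MAX): max(-44, 30) = 30
n2.1.1 (MAX): max(-30, 3) = 3
n2.1.2 (MAX): max(85, 10) = 85
n2.1.3 (MAX): max(-54, -56) = -54
n2.1 (MIN): min(3, 85, -54) = -54
n2.2.1 (MAX): max(-66, -31) = -31
n2.2.2 (MAX): max(-44, 79) = 79
n2.2.3 (MAX): max(-81, -10, -2) = -2
n2.2.4 (MAX): max(32, 16) = 32
n2.2 (MIN): min(-31, 79, -2, 32) = -31
n2 (MAX): max(-54, -31) = -31
n3.1.1 (MAX): max(-53, -29, -64) = -29
n3.1.2 (MAX): max(-7, 17, -38) = 17
n3.1.3 (MAX): max(23, 34) = 34
n3.1 (MIN): min(-29, 17, 34) = -29
n3.2.1 (MAX): max(-47, -83) = -47
n3.2.2 (MAX): max(76, 68) = 76
n3.2.3 (MAX): max(70, 32, -17) = 70
n3.2 (MIN): min(-47, 76, 70) = -47
n3 (MAX): max(-29, -47) = -29
n0 (MIN): min(30, -31, -29) = -31

-31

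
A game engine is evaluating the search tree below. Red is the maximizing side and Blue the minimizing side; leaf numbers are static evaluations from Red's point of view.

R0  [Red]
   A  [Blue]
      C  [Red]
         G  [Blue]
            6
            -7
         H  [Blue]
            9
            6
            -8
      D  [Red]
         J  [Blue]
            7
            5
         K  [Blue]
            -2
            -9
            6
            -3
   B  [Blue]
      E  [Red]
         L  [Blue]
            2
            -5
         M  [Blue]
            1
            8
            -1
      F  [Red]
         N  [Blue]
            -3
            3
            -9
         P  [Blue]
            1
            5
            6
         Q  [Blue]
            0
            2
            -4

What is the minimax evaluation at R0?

G (Blue): min(6, -7) = -7
H (Blue): min(9, 6, -8) = -8
C (Red): max(-7, -8) = -7
J (Blue): min(7, 5) = 5
K (Blue): min(-2, -9, 6, -3) = -9
D (Red): max(5, -9) = 5
A (Blue): min(-7, 5) = -7
L (Blue): min(2, -5) = -5
M (Blue): min(1, 8, -1) = -1
E (Red): max(-5, -1) = -1
N (Blue): min(-3, 3, -9) = -9
P (Blue): min(1, 5, 6) = 1
Q (Blue): min(0, 2, -4) = -4
F (Red): max(-9, 1, -4) = 1
B (Blue): min(-1, 1) = -1
R0 (Red): max(-7, -1) = -1

-1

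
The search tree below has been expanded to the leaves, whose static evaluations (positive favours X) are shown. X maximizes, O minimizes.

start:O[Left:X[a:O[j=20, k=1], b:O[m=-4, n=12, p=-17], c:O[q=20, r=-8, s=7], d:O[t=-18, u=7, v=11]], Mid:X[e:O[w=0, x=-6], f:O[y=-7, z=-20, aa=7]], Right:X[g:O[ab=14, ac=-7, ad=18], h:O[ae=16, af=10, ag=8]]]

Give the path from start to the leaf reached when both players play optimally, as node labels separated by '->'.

a (O): min(20, 1) = 1
b (O): min(-4, 12, -17) = -17
c (O): min(20, -8, 7) = -8
d (O): min(-18, 7, 11) = -18
Left (X): max(1, -17, -8, -18) = 1
e (O): min(0, -6) = -6
f (O): min(-7, -20, 7) = -20
Mid (X): max(-6, -20) = -6
g (O): min(14, -7, 18) = -7
h (O): min(16, 10, 8) = 8
Right (X): max(-7, 8) = 8
start (O): min(1, -6, 8) = -6
At start, O picks Mid (lowest: -6).
At Mid, X picks e (highest: -6).
At e, O picks x (lowest: -6).
Terminal value -6.

start -> Mid -> e -> x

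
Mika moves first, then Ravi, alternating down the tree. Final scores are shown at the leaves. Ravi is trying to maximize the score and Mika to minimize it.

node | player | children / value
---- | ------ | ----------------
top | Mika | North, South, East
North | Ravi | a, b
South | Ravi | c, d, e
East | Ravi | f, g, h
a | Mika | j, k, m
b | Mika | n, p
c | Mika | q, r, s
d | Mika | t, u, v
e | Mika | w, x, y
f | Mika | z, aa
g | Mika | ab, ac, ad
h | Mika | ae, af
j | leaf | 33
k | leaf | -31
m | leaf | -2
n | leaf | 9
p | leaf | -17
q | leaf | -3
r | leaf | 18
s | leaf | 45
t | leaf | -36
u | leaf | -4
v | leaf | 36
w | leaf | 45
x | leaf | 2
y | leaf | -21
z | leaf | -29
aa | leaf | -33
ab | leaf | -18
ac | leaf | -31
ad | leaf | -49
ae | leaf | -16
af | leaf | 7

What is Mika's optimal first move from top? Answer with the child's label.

a (Mika): min(33, -31, -2) = -31
b (Mika): min(9, -17) = -17
North (Ravi): max(-31, -17) = -17
c (Mika): min(-3, 18, 45) = -3
d (Mika): min(-36, -4, 36) = -36
e (Mika): min(45, 2, -21) = -21
South (Ravi): max(-3, -36, -21) = -3
f (Mika): min(-29, -33) = -33
g (Mika): min(-18, -31, -49) = -49
h (Mika): min(-16, 7) = -16
East (Ravi): max(-33, -49, -16) = -16
top (Mika): min(-17, -3, -16) = -17
Mika at top wants the lowest of {North=-17, South=-3, East=-16}, so chooses North.

North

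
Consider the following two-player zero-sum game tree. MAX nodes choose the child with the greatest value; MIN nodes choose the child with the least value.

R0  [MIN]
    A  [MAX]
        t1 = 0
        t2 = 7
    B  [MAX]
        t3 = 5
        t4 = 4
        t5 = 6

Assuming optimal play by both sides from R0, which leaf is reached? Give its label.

t5

A (MAX): max(0, 7) = 7
B (MAX): max(5, 4, 6) = 6
R0 (MIN): min(7, 6) = 6
At R0, MIN picks B (lowest: 6).
At B, MAX picks t5 (highest: 6).
Terminal value 6.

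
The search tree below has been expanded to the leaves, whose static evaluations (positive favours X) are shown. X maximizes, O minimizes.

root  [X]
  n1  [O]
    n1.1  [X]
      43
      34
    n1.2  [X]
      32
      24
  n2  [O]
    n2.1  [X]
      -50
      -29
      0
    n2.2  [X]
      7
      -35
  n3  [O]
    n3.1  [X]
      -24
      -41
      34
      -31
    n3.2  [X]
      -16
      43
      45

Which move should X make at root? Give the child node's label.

n3

n1.1 (X): max(43, 34) = 43
n1.2 (X): max(32, 24) = 32
n1 (O): min(43, 32) = 32
n2.1 (X): max(-50, -29, 0) = 0
n2.2 (X): max(7, -35) = 7
n2 (O): min(0, 7) = 0
n3.1 (X): max(-24, -41, 34, -31) = 34
n3.2 (X): max(-16, 43, 45) = 45
n3 (O): min(34, 45) = 34
root (X): max(32, 0, 34) = 34
X at root wants the highest of {n1=32, n2=0, n3=34}, so chooses n3.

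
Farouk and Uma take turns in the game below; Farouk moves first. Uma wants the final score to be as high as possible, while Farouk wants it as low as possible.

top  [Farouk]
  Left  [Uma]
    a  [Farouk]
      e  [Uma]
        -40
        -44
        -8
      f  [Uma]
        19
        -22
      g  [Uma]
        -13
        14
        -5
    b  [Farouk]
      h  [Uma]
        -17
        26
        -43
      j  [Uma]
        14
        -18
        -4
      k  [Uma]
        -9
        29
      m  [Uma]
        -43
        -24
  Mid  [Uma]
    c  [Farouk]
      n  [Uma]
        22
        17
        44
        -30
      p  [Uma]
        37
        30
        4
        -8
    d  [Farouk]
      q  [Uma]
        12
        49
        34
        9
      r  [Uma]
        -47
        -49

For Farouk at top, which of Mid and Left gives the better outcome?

n (Uma): max(22, 17, 44, -30) = 44
p (Uma): max(37, 30, 4, -8) = 37
c (Farouk): min(44, 37) = 37
q (Uma): max(12, 49, 34, 9) = 49
r (Uma): max(-47, -49) = -47
d (Farouk): min(49, -47) = -47
Mid (Uma): max(37, -47) = 37
e (Uma): max(-40, -44, -8) = -8
f (Uma): max(19, -22) = 19
g (Uma): max(-13, 14, -5) = 14
a (Farouk): min(-8, 19, 14) = -8
h (Uma): max(-17, 26, -43) = 26
j (Uma): max(14, -18, -4) = 14
k (Uma): max(-9, 29) = 29
m (Uma): max(-43, -24) = -24
b (Farouk): min(26, 14, 29, -24) = -24
Left (Uma): max(-8, -24) = -8
Farouk prefers the lower value; Mid=37, Left=-8. Left is better since -8 < 37.

Left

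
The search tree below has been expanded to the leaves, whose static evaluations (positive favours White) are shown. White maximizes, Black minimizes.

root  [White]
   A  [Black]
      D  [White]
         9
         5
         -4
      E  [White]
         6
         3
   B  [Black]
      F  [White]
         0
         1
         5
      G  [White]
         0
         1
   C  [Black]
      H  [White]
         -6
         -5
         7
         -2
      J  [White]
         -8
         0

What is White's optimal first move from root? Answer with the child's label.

D (White): max(9, 5, -4) = 9
E (White): max(6, 3) = 6
A (Black): min(9, 6) = 6
F (White): max(0, 1, 5) = 5
G (White): max(0, 1) = 1
B (Black): min(5, 1) = 1
H (White): max(-6, -5, 7, -2) = 7
J (White): max(-8, 0) = 0
C (Black): min(7, 0) = 0
root (White): max(6, 1, 0) = 6
White at root wants the highest of {A=6, B=1, C=0}, so chooses A.

A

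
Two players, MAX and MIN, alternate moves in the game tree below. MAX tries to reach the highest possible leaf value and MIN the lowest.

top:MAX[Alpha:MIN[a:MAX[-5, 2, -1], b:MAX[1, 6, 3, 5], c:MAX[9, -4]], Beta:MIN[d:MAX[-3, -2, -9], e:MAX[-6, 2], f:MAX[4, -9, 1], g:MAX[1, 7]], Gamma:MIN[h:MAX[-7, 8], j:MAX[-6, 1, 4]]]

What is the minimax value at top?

a (MAX): max(-5, 2, -1) = 2
b (MAX): max(1, 6, 3, 5) = 6
c (MAX): max(9, -4) = 9
Alpha (MIN): min(2, 6, 9) = 2
d (MAX): max(-3, -2, -9) = -2
e (MAX): max(-6, 2) = 2
f (MAX): max(4, -9, 1) = 4
g (MAX): max(1, 7) = 7
Beta (MIN): min(-2, 2, 4, 7) = -2
h (MAX): max(-7, 8) = 8
j (MAX): max(-6, 1, 4) = 4
Gamma (MIN): min(8, 4) = 4
top (MAX): max(2, -2, 4) = 4

4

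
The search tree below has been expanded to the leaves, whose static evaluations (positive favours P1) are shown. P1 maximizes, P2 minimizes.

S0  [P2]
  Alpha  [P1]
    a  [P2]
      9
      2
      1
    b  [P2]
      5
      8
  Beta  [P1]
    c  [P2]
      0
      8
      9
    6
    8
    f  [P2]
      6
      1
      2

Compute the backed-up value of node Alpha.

a (P2): min(9, 2, 1) = 1
b (P2): min(5, 8) = 5
Alpha (P1): max(1, 5) = 5

5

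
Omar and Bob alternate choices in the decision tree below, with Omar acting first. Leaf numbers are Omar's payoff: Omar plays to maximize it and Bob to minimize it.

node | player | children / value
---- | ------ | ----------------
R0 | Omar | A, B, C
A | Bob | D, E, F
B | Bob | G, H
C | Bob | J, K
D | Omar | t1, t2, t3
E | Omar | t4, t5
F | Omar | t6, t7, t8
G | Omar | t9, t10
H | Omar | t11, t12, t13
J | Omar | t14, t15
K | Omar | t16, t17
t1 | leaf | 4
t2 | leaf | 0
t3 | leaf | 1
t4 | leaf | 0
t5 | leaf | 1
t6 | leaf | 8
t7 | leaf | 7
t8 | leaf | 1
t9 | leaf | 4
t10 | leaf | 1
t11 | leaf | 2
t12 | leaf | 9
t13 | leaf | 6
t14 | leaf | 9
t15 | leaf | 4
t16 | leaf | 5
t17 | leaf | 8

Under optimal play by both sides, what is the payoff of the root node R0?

D (Omar): max(4, 0, 1) = 4
E (Omar): max(0, 1) = 1
F (Omar): max(8, 7, 1) = 8
A (Bob): min(4, 1, 8) = 1
G (Omar): max(4, 1) = 4
H (Omar): max(2, 9, 6) = 9
B (Bob): min(4, 9) = 4
J (Omar): max(9, 4) = 9
K (Omar): max(5, 8) = 8
C (Bob): min(9, 8) = 8
R0 (Omar): max(1, 4, 8) = 8

8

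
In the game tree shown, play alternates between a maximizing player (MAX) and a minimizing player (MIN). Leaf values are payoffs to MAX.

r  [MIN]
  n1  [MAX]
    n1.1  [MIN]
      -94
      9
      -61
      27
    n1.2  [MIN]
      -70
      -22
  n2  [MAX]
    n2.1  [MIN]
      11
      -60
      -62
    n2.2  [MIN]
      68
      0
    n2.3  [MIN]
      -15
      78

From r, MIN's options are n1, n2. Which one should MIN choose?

n1.1 (MIN): min(-94, 9, -61, 27) = -94
n1.2 (MIN): min(-70, -22) = -70
n1 (MAX): max(-94, -70) = -70
n2.1 (MIN): min(11, -60, -62) = -62
n2.2 (MIN): min(68, 0) = 0
n2.3 (MIN): min(-15, 78) = -15
n2 (MAX): max(-62, 0, -15) = 0
r (MIN): min(-70, 0) = -70
MIN at r wants the lowest of {n1=-70, n2=0}, so chooses n1.

n1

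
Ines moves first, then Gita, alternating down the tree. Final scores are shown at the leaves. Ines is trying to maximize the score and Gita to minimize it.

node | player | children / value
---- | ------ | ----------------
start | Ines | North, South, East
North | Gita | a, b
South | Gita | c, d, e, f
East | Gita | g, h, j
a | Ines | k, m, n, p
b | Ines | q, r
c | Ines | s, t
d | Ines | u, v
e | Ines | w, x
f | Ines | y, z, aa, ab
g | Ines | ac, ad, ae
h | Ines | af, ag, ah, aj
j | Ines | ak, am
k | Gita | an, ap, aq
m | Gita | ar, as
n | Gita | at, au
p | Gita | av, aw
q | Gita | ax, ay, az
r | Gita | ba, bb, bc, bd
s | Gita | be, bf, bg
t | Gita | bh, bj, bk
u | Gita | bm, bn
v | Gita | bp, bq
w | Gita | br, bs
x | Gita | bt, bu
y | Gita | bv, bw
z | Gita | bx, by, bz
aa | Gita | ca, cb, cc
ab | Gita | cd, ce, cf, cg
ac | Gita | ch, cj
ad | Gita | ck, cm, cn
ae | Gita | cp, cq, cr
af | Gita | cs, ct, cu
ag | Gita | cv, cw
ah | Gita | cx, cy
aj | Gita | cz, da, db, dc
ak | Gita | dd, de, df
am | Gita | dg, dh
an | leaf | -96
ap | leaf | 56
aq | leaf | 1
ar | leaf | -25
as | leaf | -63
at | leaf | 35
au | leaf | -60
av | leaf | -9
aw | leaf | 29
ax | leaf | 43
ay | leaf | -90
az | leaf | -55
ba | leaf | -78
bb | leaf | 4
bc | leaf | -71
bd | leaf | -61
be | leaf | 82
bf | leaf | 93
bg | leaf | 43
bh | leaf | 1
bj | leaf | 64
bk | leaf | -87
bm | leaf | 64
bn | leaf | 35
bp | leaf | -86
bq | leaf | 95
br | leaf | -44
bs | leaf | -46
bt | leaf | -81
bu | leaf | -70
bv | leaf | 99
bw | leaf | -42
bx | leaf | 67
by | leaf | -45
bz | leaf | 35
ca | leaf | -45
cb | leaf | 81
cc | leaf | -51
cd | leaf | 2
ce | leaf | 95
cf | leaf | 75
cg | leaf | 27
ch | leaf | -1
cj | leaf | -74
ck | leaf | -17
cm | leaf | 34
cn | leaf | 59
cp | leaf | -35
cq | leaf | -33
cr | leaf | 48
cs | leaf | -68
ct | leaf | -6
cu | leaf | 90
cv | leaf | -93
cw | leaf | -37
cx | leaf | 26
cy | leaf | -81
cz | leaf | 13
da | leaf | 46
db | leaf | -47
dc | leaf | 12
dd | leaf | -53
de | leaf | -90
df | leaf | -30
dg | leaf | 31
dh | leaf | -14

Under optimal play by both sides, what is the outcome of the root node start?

k (Gita): min(-96, 56, 1) = -96
m (Gita): min(-25, -63) = -63
n (Gita): min(35, -60) = -60
p (Gita): min(-9, 29) = -9
a (Ines): max(-96, -63, -60, -9) = -9
q (Gita): min(43, -90, -55) = -90
r (Gita): min(-78, 4, -71, -61) = -78
b (Ines): max(-90, -78) = -78
North (Gita): min(-9, -78) = -78
s (Gita): min(82, 93, 43) = 43
t (Gita): min(1, 64, -87) = -87
c (Ines): max(43, -87) = 43
u (Gita): min(64, 35) = 35
v (Gita): min(-86, 95) = -86
d (Ines): max(35, -86) = 35
w (Gita): min(-44, -46) = -46
x (Gita): min(-81, -70) = -81
e (Ines): max(-46, -81) = -46
y (Gita): min(99, -42) = -42
z (Gita): min(67, -45, 35) = -45
aa (Gita): min(-45, 81, -51) = -51
ab (Gita): min(2, 95, 75, 27) = 2
f (Ines): max(-42, -45, -51, 2) = 2
South (Gita): min(43, 35, -46, 2) = -46
ac (Gita): min(-1, -74) = -74
ad (Gita): min(-17, 34, 59) = -17
ae (Gita): min(-35, -33, 48) = -35
g (Ines): max(-74, -17, -35) = -17
af (Gita): min(-68, -6, 90) = -68
ag (Gita): min(-93, -37) = -93
ah (Gita): min(26, -81) = -81
aj (Gita): min(13, 46, -47, 12) = -47
h (Ines): max(-68, -93, -81, -47) = -47
ak (Gita): min(-53, -90, -30) = -90
am (Gita): min(31, -14) = -14
j (Ines): max(-90, -14) = -14
East (Gita): min(-17, -47, -14) = -47
start (Ines): max(-78, -46, -47) = -46

-46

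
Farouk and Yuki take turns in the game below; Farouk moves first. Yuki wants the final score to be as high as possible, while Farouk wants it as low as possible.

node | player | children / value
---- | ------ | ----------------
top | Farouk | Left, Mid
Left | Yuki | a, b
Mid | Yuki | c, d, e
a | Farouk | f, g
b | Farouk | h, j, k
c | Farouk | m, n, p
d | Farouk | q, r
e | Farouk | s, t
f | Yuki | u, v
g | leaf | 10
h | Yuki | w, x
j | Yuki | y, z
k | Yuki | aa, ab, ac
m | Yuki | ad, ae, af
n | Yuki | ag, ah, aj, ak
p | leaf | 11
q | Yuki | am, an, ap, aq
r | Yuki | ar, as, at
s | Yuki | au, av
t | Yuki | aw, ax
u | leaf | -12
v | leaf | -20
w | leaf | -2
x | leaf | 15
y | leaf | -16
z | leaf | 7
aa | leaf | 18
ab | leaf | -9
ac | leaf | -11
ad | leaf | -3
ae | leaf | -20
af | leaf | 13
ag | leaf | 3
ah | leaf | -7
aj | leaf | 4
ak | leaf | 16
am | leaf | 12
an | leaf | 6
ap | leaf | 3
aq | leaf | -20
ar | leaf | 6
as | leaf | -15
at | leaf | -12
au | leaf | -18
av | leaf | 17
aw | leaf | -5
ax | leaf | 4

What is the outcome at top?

f (Yuki): max(-12, -20) = -12
a (Farouk): min(-12, 10) = -12
h (Yuki): max(-2, 15) = 15
j (Yuki): max(-16, 7) = 7
k (Yuki): max(18, -9, -11) = 18
b (Farouk): min(15, 7, 18) = 7
Left (Yuki): max(-12, 7) = 7
m (Yuki): max(-3, -20, 13) = 13
n (Yuki): max(3, -7, 4, 16) = 16
c (Farouk): min(13, 16, 11) = 11
q (Yuki): max(12, 6, 3, -20) = 12
r (Yuki): max(6, -15, -12) = 6
d (Farouk): min(12, 6) = 6
s (Yuki): max(-18, 17) = 17
t (Yuki): max(-5, 4) = 4
e (Farouk): min(17, 4) = 4
Mid (Yuki): max(11, 6, 4) = 11
top (Farouk): min(7, 11) = 7

7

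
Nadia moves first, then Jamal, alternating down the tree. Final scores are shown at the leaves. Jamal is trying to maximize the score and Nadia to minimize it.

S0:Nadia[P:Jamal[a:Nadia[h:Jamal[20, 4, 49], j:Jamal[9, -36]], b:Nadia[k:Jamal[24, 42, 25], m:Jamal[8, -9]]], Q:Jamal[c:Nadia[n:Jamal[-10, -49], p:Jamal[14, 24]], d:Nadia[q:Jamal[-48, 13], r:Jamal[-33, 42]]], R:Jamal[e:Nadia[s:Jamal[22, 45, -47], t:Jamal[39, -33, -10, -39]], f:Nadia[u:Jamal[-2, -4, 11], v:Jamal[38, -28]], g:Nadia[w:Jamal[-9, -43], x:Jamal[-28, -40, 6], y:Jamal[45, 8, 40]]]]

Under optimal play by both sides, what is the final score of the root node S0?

h (Jamal): max(20, 4, 49) = 49
j (Jamal): max(9, -36) = 9
a (Nadia): min(49, 9) = 9
k (Jamal): max(24, 42, 25) = 42
m (Jamal): max(8, -9) = 8
b (Nadia): min(42, 8) = 8
P (Jamal): max(9, 8) = 9
n (Jamal): max(-10, -49) = -10
p (Jamal): max(14, 24) = 24
c (Nadia): min(-10, 24) = -10
q (Jamal): max(-48, 13) = 13
r (Jamal): max(-33, 42) = 42
d (Nadia): min(13, 42) = 13
Q (Jamal): max(-10, 13) = 13
s (Jamal): max(22, 45, -47) = 45
t (Jamal): max(39, -33, -10, -39) = 39
e (Nadia): min(45, 39) = 39
u (Jamal): max(-2, -4, 11) = 11
v (Jamal): max(38, -28) = 38
f (Nadia): min(11, 38) = 11
w (Jamal): max(-9, -43) = -9
x (Jamal): max(-28, -40, 6) = 6
y (Jamal): max(45, 8, 40) = 45
g (Nadia): min(-9, 6, 45) = -9
R (Jamal): max(39, 11, -9) = 39
S0 (Nadia): min(9, 13, 39) = 9

9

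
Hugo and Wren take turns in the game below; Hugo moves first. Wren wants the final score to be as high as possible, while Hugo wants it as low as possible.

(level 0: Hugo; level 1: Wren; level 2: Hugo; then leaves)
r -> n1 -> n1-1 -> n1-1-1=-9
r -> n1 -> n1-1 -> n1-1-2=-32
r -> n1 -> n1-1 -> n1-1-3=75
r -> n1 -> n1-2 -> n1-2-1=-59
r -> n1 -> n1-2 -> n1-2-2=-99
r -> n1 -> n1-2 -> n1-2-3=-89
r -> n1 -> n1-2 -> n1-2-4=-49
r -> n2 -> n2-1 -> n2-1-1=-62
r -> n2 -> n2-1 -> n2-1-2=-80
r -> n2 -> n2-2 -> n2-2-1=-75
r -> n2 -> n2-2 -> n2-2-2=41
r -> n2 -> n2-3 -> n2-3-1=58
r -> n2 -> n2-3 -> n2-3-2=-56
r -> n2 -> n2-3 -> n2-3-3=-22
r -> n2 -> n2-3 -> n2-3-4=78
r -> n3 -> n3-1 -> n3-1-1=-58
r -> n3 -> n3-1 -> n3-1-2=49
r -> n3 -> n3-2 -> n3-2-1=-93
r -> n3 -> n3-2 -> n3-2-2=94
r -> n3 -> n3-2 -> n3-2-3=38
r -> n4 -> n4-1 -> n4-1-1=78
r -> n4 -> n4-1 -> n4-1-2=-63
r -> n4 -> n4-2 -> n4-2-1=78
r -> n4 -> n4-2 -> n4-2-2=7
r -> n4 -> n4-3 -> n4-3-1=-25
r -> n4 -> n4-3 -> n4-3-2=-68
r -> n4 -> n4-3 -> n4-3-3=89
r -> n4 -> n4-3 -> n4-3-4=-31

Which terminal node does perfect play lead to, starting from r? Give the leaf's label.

n1-1 (Hugo): min(-9, -32, 75) = -32
n1-2 (Hugo): min(-59, -99, -89, -49) = -99
n1 (Wren): max(-32, -99) = -32
n2-1 (Hugo): min(-62, -80) = -80
n2-2 (Hugo): min(-75, 41) = -75
n2-3 (Hugo): min(58, -56, -22, 78) = -56
n2 (Wren): max(-80, -75, -56) = -56
n3-1 (Hugo): min(-58, 49) = -58
n3-2 (Hugo): min(-93, 94, 38) = -93
n3 (Wren): max(-58, -93) = -58
n4-1 (Hugo): min(78, -63) = -63
n4-2 (Hugo): min(78, 7) = 7
n4-3 (Hugo): min(-25, -68, 89, -31) = -68
n4 (Wren): max(-63, 7, -68) = 7
r (Hugo): min(-32, -56, -58, 7) = -58
At r, Hugo picks n3 (lowest: -58).
At n3, Wren picks n3-1 (highest: -58).
At n3-1, Hugo picks n3-1-1 (lowest: -58).
Terminal value -58.

n3-1-1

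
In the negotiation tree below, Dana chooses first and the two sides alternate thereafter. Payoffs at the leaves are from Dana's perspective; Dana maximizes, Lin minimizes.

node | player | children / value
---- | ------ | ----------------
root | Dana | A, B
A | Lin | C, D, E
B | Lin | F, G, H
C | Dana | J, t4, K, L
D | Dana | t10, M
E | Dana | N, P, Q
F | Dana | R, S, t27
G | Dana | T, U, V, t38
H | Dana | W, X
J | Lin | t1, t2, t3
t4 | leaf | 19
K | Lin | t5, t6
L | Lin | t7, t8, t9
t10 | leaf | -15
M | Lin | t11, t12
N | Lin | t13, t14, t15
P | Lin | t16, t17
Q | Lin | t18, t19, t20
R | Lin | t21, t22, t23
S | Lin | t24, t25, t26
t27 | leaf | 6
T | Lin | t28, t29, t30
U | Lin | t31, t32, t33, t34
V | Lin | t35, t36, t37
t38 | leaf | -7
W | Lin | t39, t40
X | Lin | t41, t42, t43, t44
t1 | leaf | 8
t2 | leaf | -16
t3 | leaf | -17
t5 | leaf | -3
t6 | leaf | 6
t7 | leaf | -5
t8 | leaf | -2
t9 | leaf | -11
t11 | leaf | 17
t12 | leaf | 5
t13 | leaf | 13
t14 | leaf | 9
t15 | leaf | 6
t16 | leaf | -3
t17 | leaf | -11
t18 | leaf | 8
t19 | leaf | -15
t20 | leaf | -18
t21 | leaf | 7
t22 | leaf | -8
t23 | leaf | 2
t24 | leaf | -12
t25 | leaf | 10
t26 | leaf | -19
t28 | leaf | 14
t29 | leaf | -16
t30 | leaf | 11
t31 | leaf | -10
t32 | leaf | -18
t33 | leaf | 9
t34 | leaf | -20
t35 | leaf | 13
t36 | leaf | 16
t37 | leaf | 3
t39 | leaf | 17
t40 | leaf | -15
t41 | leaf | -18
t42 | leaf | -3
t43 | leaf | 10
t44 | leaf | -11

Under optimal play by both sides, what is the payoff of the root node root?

J (Lin): min(8, -16, -17) = -17
K (Lin): min(-3, 6) = -3
L (Lin): min(-5, -2, -11) = -11
C (Dana): max(-17, 19, -3, -11) = 19
M (Lin): min(17, 5) = 5
D (Dana): max(-15, 5) = 5
N (Lin): min(13, 9, 6) = 6
P (Lin): min(-3, -11) = -11
Q (Lin): min(8, -15, -18) = -18
E (Dana): max(6, -11, -18) = 6
A (Lin): min(19, 5, 6) = 5
R (Lin): min(7, -8, 2) = -8
S (Lin): min(-12, 10, -19) = -19
F (Dana): max(-8, -19, 6) = 6
T (Lin): min(14, -16, 11) = -16
U (Lin): min(-10, -18, 9, -20) = -20
V (Lin): min(13, 16, 3) = 3
G (Dana): max(-16, -20, 3, -7) = 3
W (Lin): min(17, -15) = -15
X (Lin): min(-18, -3, 10, -11) = -18
H (Dana): max(-15, -18) = -15
B (Lin): min(6, 3, -15) = -15
root (Dana): max(5, -15) = 5

5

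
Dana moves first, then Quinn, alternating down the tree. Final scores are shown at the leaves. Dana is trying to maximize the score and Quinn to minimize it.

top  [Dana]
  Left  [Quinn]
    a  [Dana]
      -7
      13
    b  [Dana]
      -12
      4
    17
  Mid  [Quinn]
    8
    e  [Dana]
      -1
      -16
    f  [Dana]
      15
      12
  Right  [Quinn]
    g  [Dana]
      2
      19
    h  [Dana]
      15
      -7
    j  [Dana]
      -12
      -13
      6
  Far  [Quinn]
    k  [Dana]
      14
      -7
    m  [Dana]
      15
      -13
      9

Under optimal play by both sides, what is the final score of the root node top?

a (Dana): max(-7, 13) = 13
b (Dana): max(-12, 4) = 4
Left (Quinn): min(13, 4, 17) = 4
e (Dana): max(-1, -16) = -1
f (Dana): max(15, 12) = 15
Mid (Quinn): min(8, -1, 15) = -1
g (Dana): max(2, 19) = 19
h (Dana): max(15, -7) = 15
j (Dana): max(-12, -13, 6) = 6
Right (Quinn): min(19, 15, 6) = 6
k (Dana): max(14, -7) = 14
m (Dana): max(15, -13, 9) = 15
Far (Quinn): min(14, 15) = 14
top (Dana): max(4, -1, 6, 14) = 14

14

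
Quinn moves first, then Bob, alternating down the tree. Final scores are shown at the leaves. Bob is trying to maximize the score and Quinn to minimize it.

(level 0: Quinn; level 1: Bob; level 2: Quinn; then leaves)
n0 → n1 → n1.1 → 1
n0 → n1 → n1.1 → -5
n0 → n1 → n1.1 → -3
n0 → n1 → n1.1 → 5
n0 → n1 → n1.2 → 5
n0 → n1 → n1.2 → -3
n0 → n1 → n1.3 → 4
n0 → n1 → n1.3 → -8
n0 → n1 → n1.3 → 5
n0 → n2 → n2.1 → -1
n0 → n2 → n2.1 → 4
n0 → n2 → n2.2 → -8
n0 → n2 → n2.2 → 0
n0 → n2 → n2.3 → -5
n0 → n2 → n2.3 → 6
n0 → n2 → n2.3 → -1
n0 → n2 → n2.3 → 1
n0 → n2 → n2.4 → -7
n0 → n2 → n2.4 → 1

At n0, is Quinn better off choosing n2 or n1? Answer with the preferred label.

n2.1 (Quinn): min(-1, 4) = -1
n2.2 (Quinn): min(-8, 0) = -8
n2.3 (Quinn): min(-5, 6, -1, 1) = -5
n2.4 (Quinn): min(-7, 1) = -7
n2 (Bob): max(-1, -8, -5, -7) = -1
n1.1 (Quinn): min(1, -5, -3, 5) = -5
n1.2 (Quinn): min(5, -3) = -3
n1.3 (Quinn): min(4, -8, 5) = -8
n1 (Bob): max(-5, -3, -8) = -3
Quinn prefers the lower value; n2=-1, n1=-3. n1 is better since -3 < -1.

n1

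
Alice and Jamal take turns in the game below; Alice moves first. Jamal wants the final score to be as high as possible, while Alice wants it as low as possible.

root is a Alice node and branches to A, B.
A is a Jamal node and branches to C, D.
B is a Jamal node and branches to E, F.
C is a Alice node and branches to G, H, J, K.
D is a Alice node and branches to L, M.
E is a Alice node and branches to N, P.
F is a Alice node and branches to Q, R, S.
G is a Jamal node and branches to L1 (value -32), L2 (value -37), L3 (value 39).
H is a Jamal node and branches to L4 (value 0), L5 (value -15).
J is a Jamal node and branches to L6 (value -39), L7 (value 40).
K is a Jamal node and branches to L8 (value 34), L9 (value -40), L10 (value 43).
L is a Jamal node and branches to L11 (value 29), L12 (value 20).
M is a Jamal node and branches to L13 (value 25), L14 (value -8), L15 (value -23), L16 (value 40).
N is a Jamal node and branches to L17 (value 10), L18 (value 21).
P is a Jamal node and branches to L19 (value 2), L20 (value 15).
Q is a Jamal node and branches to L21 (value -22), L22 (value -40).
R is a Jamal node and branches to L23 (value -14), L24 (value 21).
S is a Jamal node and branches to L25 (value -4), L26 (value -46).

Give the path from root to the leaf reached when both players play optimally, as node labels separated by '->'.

G (Jamal): max(-32, -37, 39) = 39
H (Jamal): max(0, -15) = 0
J (Jamal): max(-39, 40) = 40
K (Jamal): max(34, -40, 43) = 43
C (Alice): min(39, 0, 40, 43) = 0
L (Jamal): max(29, 20) = 29
M (Jamal): max(25, -8, -23, 40) = 40
D (Alice): min(29, 40) = 29
A (Jamal): max(0, 29) = 29
N (Jamal): max(10, 21) = 21
P (Jamal): max(2, 15) = 15
E (Alice): min(21, 15) = 15
Q (Jamal): max(-22, -40) = -22
R (Jamal): max(-14, 21) = 21
S (Jamal): max(-4, -46) = -4
F (Alice): min(-22, 21, -4) = -22
B (Jamal): max(15, -22) = 15
root (Alice): min(29, 15) = 15
At root, Alice picks B (lowest: 15).
At B, Jamal picks E (highest: 15).
At E, Alice picks P (lowest: 15).
At P, Jamal picks L20 (highest: 15).
Terminal value 15.

root -> B -> E -> P -> L20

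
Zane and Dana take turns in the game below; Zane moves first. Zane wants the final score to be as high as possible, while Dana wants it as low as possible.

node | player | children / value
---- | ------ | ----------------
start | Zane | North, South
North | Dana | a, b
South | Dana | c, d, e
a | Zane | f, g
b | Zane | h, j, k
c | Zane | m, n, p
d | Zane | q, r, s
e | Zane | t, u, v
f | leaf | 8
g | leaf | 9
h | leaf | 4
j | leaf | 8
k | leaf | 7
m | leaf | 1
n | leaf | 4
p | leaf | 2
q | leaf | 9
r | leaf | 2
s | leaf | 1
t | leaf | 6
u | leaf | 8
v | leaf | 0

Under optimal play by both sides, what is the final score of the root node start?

a (Zane): max(8, 9) = 9
b (Zane): max(4, 8, 7) = 8
North (Dana): min(9, 8) = 8
c (Zane): max(1, 4, 2) = 4
d (Zane): max(9, 2, 1) = 9
e (Zane): max(6, 8, 0) = 8
South (Dana): min(4, 9, 8) = 4
start (Zane): max(8, 4) = 8

8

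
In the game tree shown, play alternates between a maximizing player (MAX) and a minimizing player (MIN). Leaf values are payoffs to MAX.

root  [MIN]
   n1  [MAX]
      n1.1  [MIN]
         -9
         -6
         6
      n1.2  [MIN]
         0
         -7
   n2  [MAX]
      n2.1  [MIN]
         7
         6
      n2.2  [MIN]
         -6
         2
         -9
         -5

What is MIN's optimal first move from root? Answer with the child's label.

n1.1 (MIN): min(-9, -6, 6) = -9
n1.2 (MIN): min(0, -7) = -7
n1 (MAX): max(-9, -7) = -7
n2.1 (MIN): min(7, 6) = 6
n2.2 (MIN): min(-6, 2, -9, -5) = -9
n2 (MAX): max(6, -9) = 6
root (MIN): min(-7, 6) = -7
MIN at root wants the lowest of {n1=-7, n2=6}, so chooses n1.

n1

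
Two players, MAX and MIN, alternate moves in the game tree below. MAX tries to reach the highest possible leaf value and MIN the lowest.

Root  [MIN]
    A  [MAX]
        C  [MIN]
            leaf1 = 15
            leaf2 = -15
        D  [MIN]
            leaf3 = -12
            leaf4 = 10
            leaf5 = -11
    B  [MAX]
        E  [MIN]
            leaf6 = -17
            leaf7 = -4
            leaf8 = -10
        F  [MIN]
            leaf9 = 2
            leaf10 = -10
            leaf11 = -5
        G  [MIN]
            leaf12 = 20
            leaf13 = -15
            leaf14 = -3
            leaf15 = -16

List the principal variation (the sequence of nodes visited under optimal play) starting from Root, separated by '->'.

Root -> A -> D -> leaf3

C (MIN): min(15, -15) = -15
D (MIN): min(-12, 10, -11) = -12
A (MAX): max(-15, -12) = -12
E (MIN): min(-17, -4, -10) = -17
F (MIN): min(2, -10, -5) = -10
G (MIN): min(20, -15, -3, -16) = -16
B (MAX): max(-17, -10, -16) = -10
Root (MIN): min(-12, -10) = -12
At Root, MIN picks A (lowest: -12).
At A, MAX picks D (highest: -12).
At D, MIN picks leaf3 (lowest: -12).
Terminal value -12.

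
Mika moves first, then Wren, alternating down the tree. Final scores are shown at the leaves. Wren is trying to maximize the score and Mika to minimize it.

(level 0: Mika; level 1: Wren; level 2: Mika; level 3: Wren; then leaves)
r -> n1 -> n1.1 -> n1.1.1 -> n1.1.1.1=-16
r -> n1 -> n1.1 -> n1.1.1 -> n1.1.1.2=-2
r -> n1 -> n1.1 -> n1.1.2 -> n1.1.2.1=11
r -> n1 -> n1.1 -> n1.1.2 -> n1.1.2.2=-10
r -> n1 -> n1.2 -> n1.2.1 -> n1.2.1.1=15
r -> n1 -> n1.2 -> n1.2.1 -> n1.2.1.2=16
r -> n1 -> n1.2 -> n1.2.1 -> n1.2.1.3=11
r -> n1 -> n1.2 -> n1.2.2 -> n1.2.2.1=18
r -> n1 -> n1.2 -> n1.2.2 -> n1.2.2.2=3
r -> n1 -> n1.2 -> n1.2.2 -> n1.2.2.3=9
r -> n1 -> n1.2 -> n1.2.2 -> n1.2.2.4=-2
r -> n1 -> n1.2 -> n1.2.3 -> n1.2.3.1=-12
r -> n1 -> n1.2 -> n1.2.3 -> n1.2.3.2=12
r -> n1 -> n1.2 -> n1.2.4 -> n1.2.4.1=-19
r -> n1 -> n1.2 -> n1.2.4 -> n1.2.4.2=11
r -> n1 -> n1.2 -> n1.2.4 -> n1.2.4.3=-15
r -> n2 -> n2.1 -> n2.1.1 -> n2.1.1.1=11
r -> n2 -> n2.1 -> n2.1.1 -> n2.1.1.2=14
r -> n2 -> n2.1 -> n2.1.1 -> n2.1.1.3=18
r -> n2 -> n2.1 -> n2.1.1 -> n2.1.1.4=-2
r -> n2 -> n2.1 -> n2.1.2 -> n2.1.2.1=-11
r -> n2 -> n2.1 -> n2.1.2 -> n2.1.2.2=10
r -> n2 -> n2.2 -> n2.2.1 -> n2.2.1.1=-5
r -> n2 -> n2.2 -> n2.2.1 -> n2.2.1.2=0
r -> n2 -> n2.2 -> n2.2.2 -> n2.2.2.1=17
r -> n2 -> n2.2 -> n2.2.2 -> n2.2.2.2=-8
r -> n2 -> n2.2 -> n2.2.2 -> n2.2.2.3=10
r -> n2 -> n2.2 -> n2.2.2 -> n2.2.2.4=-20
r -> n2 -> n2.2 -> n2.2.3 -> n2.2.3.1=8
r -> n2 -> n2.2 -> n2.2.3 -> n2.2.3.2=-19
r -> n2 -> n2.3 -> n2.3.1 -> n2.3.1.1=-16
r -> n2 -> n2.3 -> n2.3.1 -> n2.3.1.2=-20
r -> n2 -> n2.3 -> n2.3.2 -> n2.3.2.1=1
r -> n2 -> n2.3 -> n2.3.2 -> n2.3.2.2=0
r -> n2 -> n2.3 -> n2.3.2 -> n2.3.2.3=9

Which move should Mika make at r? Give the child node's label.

n2

n1.1.1 (Wren): max(-16, -2) = -2
n1.1.2 (Wren): max(11, -10) = 11
n1.1 (Mika): min(-2, 11) = -2
n1.2.1 (Wren): max(15, 16, 11) = 16
n1.2.2 (Wren): max(18, 3, 9, -2) = 18
n1.2.3 (Wren): max(-12, 12) = 12
n1.2.4 (Wren): max(-19, 11, -15) = 11
n1.2 (Mika): min(16, 18, 12, 11) = 11
n1 (Wren): max(-2, 11) = 11
n2.1.1 (Wren): max(11, 14, 18, -2) = 18
n2.1.2 (Wren): max(-11, 10) = 10
n2.1 (Mika): min(18, 10) = 10
n2.2.1 (Wren): max(-5, 0) = 0
n2.2.2 (Wren): max(17, -8, 10, -20) = 17
n2.2.3 (Wren): max(8, -19) = 8
n2.2 (Mika): min(0, 17, 8) = 0
n2.3.1 (Wren): max(-16, -20) = -16
n2.3.2 (Wren): max(1, 0, 9) = 9
n2.3 (Mika): min(-16, 9) = -16
n2 (Wren): max(10, 0, -16) = 10
r (Mika): min(11, 10) = 10
Mika at r wants the lowest of {n1=11, n2=10}, so chooses n2.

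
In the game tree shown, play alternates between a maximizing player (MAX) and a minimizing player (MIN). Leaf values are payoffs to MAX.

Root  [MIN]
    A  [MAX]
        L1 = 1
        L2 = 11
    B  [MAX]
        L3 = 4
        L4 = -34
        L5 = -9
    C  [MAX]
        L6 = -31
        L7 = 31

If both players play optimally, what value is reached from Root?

4

A (MAX): max(1, 11) = 11
B (MAX): max(4, -34, -9) = 4
C (MAX): max(-31, 31) = 31
Root (MIN): min(11, 4, 31) = 4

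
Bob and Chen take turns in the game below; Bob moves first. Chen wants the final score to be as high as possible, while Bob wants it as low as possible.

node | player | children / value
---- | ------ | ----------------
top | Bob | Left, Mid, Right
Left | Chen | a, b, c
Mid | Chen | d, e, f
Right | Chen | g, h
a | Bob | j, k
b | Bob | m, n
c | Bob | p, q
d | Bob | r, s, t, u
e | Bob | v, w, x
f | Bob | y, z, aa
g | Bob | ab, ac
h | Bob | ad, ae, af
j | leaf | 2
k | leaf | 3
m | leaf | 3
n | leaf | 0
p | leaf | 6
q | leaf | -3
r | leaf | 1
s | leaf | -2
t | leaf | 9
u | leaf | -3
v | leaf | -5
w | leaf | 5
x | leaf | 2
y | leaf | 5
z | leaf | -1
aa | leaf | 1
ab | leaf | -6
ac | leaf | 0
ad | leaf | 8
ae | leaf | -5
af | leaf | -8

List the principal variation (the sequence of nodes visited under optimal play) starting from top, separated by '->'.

a (Bob): min(2, 3) = 2
b (Bob): min(3, 0) = 0
c (Bob): min(6, -3) = -3
Left (Chen): max(2, 0, -3) = 2
d (Bob): min(1, -2, 9, -3) = -3
e (Bob): min(-5, 5, 2) = -5
f (Bob): min(5, -1, 1) = -1
Mid (Chen): max(-3, -5, -1) = -1
g (Bob): min(-6, 0) = -6
h (Bob): min(8, -5, -8) = -8
Right (Chen): max(-6, -8) = -6
top (Bob): min(2, -1, -6) = -6
At top, Bob picks Right (lowest: -6).
At Right, Chen picks g (highest: -6).
At g, Bob picks ab (lowest: -6).
Terminal value -6.

top -> Right -> g -> ab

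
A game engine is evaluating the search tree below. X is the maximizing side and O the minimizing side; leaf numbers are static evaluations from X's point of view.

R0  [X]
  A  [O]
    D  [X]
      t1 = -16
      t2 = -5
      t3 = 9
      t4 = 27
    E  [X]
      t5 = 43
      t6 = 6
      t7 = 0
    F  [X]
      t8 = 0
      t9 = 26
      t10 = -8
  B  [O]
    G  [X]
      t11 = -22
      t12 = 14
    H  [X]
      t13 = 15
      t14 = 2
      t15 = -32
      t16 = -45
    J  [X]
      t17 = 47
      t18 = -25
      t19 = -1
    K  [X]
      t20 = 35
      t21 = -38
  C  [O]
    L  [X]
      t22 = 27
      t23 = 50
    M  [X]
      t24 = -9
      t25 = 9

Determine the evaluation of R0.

D (X): max(-16, -5, 9, 27) = 27
E (X): max(43, 6, 0) = 43
F (X): max(0, 26, -8) = 26
A (O): min(27, 43, 26) = 26
G (X): max(-22, 14) = 14
H (X): max(15, 2, -32, -45) = 15
J (X): max(47, -25, -1) = 47
K (X): max(35, -38) = 35
B (O): min(14, 15, 47, 35) = 14
L (X): max(27, 50) = 50
M (X): max(-9, 9) = 9
C (O): min(50, 9) = 9
R0 (X): max(26, 14, 9) = 26

26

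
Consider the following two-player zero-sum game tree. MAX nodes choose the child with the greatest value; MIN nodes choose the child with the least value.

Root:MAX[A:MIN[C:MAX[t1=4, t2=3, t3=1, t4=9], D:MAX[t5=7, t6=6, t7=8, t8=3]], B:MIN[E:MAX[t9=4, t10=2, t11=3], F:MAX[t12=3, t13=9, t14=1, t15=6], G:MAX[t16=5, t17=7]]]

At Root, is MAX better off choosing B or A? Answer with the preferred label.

E (MAX): max(4, 2, 3) = 4
F (MAX): max(3, 9, 1, 6) = 9
G (MAX): max(5, 7) = 7
B (MIN): min(4, 9, 7) = 4
C (MAX): max(4, 3, 1, 9) = 9
D (MAX): max(7, 6, 8, 3) = 8
A (MIN): min(9, 8) = 8
MAX prefers the higher value; B=4, A=8. A is better since 8 > 4.

A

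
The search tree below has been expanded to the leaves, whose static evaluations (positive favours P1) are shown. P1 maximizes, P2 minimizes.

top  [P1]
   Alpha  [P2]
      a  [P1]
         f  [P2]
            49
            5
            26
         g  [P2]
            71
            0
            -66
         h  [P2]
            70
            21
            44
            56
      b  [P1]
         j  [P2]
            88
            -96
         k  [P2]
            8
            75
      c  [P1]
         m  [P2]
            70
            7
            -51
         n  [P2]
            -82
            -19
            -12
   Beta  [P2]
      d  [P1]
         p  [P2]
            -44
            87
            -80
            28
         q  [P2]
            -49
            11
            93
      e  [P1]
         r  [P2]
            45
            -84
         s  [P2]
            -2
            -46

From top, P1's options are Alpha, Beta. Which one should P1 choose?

Beta

f (P2): min(49, 5, 26) = 5
g (P2): min(71, 0, -66) = -66
h (P2): min(70, 21, 44, 56) = 21
a (P1): max(5, -66, 21) = 21
j (P2): min(88, -96) = -96
k (P2): min(8, 75) = 8
b (P1): max(-96, 8) = 8
m (P2): min(70, 7, -51) = -51
n (P2): min(-82, -19, -12) = -82
c (P1): max(-51, -82) = -51
Alpha (P2): min(21, 8, -51) = -51
p (P2): min(-44, 87, -80, 28) = -80
q (P2): min(-49, 11, 93) = -49
d (P1): max(-80, -49) = -49
r (P2): min(45, -84) = -84
s (P2): min(-2, -46) = -46
e (P1): max(-84, -46) = -46
Beta (P2): min(-49, -46) = -49
top (P1): max(-51, -49) = -49
P1 at top wants the highest of {Alpha=-51, Beta=-49}, so chooses Beta.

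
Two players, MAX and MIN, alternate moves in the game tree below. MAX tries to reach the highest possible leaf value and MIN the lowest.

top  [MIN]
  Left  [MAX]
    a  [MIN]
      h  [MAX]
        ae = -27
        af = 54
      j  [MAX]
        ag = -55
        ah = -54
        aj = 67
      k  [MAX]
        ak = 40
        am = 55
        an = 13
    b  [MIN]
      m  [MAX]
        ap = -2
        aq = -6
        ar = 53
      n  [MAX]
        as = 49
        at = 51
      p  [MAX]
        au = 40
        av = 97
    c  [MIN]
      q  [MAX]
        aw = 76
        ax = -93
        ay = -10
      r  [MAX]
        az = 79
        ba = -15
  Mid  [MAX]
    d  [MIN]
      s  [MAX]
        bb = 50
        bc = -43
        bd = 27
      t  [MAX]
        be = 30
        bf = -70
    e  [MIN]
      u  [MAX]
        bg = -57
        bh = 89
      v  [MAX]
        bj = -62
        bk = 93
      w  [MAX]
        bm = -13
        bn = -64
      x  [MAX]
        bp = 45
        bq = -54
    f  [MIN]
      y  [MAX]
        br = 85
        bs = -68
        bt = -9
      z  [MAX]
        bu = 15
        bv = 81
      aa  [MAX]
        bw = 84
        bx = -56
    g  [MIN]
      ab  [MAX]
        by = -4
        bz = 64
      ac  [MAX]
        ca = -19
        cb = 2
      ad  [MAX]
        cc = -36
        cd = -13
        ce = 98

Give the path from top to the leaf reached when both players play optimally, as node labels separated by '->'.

h (MAX): max(-27, 54) = 54
j (MAX): max(-55, -54, 67) = 67
k (MAX): max(40, 55, 13) = 55
a (MIN): min(54, 67, 55) = 54
m (MAX): max(-2, -6, 53) = 53
n (MAX): max(49, 51) = 51
p (MAX): max(40, 97) = 97
b (MIN): min(53, 51, 97) = 51
q (MAX): max(76, -93, -10) = 76
r (MAX): max(79, -15) = 79
c (MIN): min(76, 79) = 76
Left (MAX): max(54, 51, 76) = 76
s (MAX): max(50, -43, 27) = 50
t (MAX): max(30, -70) = 30
d (MIN): min(50, 30) = 30
u (MAX): max(-57, 89) = 89
v (MAX): max(-62, 93) = 93
w (MAX): max(-13, -64) = -13
x (MAX): max(45, -54) = 45
e (MIN): min(89, 93, -13, 45) = -13
y (MAX): max(85, -68, -9) = 85
z (MAX): max(15, 81) = 81
aa (MAX): max(84, -56) = 84
f (MIN): min(85, 81, 84) = 81
ab (MAX): max(-4, 64) = 64
ac (MAX): max(-19, 2) = 2
ad (MAX): max(-36, -13, 98) = 98
g (MIN): min(64, 2, 98) = 2
Mid (MAX): max(30, -13, 81, 2) = 81
top (MIN): min(76, 81) = 76
At top, MIN picks Left (lowest: 76).
At Left, MAX picks c (highest: 76).
At c, MIN picks q (lowest: 76).
At q, MAX picks aw (highest: 76).
Terminal value 76.

top -> Left -> c -> q -> aw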